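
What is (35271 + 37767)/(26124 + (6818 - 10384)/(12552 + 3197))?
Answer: 575137731/205711655 ≈ 2.7958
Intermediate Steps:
(35271 + 37767)/(26124 + (6818 - 10384)/(12552 + 3197)) = 73038/(26124 - 3566/15749) = 73038/(411423310/15749) = 73038*(15749/411423310) = 575137731/205711655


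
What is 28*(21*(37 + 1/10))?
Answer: 109074/5 ≈ 21815.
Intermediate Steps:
28*(21*(37 + 1/10)) = 28*(21*(37 + ⅒)) = 28*(21*(371/10)) = 28*(7791/10) = 109074/5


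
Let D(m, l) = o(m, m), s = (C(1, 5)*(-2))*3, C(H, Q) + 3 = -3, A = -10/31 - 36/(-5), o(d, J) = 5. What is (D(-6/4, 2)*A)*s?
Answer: 38376/31 ≈ 1237.9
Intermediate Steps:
A = 1066/155 (A = -10*1/31 - 36*(-⅕) = -10/31 + 36/5 = 1066/155 ≈ 6.8774)
C(H, Q) = -6 (C(H, Q) = -3 - 3 = -6)
s = 36 (s = -6*(-2)*3 = 12*3 = 36)
D(m, l) = 5
(D(-6/4, 2)*A)*s = (5*(1066/155))*36 = (1066/31)*36 = 38376/31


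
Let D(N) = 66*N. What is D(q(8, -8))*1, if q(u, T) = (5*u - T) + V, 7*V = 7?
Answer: 3234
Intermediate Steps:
V = 1 (V = (⅐)*7 = 1)
q(u, T) = 1 - T + 5*u (q(u, T) = (5*u - T) + 1 = (-T + 5*u) + 1 = 1 - T + 5*u)
D(q(8, -8))*1 = (66*(1 - 1*(-8) + 5*8))*1 = (66*(1 + 8 + 40))*1 = (66*49)*1 = 3234*1 = 3234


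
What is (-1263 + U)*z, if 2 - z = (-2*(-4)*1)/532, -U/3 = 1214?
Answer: -1294920/133 ≈ -9736.2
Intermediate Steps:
U = -3642 (U = -3*1214 = -3642)
z = 264/133 (z = 2 - -2*(-4)*1/532 = 2 - 8*1/532 = 2 - 8/532 = 2 - 1*2/133 = 2 - 2/133 = 264/133 ≈ 1.9850)
(-1263 + U)*z = (-1263 - 3642)*(264/133) = -4905*264/133 = -1294920/133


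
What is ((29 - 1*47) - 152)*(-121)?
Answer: 20570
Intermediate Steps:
((29 - 1*47) - 152)*(-121) = ((29 - 47) - 152)*(-121) = (-18 - 152)*(-121) = -170*(-121) = 20570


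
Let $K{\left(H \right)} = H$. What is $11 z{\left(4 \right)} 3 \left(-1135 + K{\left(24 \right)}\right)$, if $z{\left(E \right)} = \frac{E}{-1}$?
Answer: $146652$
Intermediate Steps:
$z{\left(E \right)} = - E$ ($z{\left(E \right)} = E \left(-1\right) = - E$)
$11 z{\left(4 \right)} 3 \left(-1135 + K{\left(24 \right)}\right) = 11 \left(\left(-1\right) 4\right) 3 \left(-1135 + 24\right) = 11 \left(-4\right) 3 \left(-1111\right) = \left(-44\right) 3 \left(-1111\right) = \left(-132\right) \left(-1111\right) = 146652$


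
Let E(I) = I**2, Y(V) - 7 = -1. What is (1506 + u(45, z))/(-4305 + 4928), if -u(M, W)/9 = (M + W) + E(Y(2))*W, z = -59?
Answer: 2964/89 ≈ 33.303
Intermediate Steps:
Y(V) = 6 (Y(V) = 7 - 1 = 6)
u(M, W) = -333*W - 9*M (u(M, W) = -9*((M + W) + 6**2*W) = -9*((M + W) + 36*W) = -9*(M + 37*W) = -333*W - 9*M)
(1506 + u(45, z))/(-4305 + 4928) = (1506 + (-333*(-59) - 9*45))/(-4305 + 4928) = (1506 + (19647 - 405))/623 = (1506 + 19242)*(1/623) = 20748*(1/623) = 2964/89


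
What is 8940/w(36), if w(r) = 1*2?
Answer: 4470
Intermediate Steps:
w(r) = 2
8940/w(36) = 8940/2 = 8940*(½) = 4470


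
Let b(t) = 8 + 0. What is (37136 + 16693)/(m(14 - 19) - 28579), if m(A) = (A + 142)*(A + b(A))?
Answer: -53829/28168 ≈ -1.9110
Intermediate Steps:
b(t) = 8
m(A) = (8 + A)*(142 + A) (m(A) = (A + 142)*(A + 8) = (142 + A)*(8 + A) = (8 + A)*(142 + A))
(37136 + 16693)/(m(14 - 19) - 28579) = (37136 + 16693)/((1136 + (14 - 19)² + 150*(14 - 19)) - 28579) = 53829/((1136 + (-5)² + 150*(-5)) - 28579) = 53829/((1136 + 25 - 750) - 28579) = 53829/(411 - 28579) = 53829/(-28168) = 53829*(-1/28168) = -53829/28168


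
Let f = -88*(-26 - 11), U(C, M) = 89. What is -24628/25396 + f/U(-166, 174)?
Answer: 20124371/565061 ≈ 35.615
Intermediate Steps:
f = 3256 (f = -88*(-37) = 3256)
-24628/25396 + f/U(-166, 174) = -24628/25396 + 3256/89 = -24628*1/25396 + 3256*(1/89) = -6157/6349 + 3256/89 = 20124371/565061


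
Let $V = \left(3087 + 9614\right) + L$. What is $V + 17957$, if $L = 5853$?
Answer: $36511$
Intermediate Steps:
$V = 18554$ ($V = \left(3087 + 9614\right) + 5853 = 12701 + 5853 = 18554$)
$V + 17957 = 18554 + 17957 = 36511$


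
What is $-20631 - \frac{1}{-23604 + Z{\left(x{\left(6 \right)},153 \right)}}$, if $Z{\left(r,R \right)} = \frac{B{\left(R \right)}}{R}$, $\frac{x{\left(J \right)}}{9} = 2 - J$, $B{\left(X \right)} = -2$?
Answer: $- \frac{74507082081}{3611414} \approx -20631.0$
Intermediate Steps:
$x{\left(J \right)} = 18 - 9 J$ ($x{\left(J \right)} = 9 \left(2 - J\right) = 18 - 9 J$)
$Z{\left(r,R \right)} = - \frac{2}{R}$
$-20631 - \frac{1}{-23604 + Z{\left(x{\left(6 \right)},153 \right)}} = -20631 - \frac{1}{-23604 - \frac{2}{153}} = -20631 - \frac{1}{- \frac{3611414}{153}} = -20631 - - \frac{153}{3611414} = -20631 + \frac{153}{3611414} = - \frac{74507082081}{3611414}$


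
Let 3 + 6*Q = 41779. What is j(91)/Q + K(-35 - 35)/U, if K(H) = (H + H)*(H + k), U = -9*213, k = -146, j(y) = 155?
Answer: -23361545/1483048 ≈ -15.752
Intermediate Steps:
Q = 20888/3 (Q = -½ + (⅙)*41779 = -½ + 41779/6 = 20888/3 ≈ 6962.7)
U = -1917
K(H) = 2*H*(-146 + H) (K(H) = (H + H)*(H - 146) = (2*H)*(-146 + H) = 2*H*(-146 + H))
j(91)/Q + K(-35 - 35)/U = 155/(20888/3) + (2*(-35 - 35)*(-146 + (-35 - 35)))/(-1917) = 155*(3/20888) + (2*(-70)*(-146 - 70))*(-1/1917) = 465/20888 + (2*(-70)*(-216))*(-1/1917) = 465/20888 + 30240*(-1/1917) = 465/20888 - 1120/71 = -23361545/1483048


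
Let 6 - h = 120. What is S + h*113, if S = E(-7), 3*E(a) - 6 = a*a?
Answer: -38591/3 ≈ -12864.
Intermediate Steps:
E(a) = 2 + a**2/3 (E(a) = 2 + (a*a)/3 = 2 + a**2/3)
h = -114 (h = 6 - 1*120 = 6 - 120 = -114)
S = 55/3 (S = 2 + (1/3)*(-7)**2 = 2 + (1/3)*49 = 2 + 49/3 = 55/3 ≈ 18.333)
S + h*113 = 55/3 - 114*113 = 55/3 - 12882 = -38591/3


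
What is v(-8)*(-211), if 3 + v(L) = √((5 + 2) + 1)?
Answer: 633 - 422*√2 ≈ 36.202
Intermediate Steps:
v(L) = -3 + 2*√2 (v(L) = -3 + √((5 + 2) + 1) = -3 + √(7 + 1) = -3 + √8 = -3 + 2*√2)
v(-8)*(-211) = (-3 + 2*√2)*(-211) = 633 - 422*√2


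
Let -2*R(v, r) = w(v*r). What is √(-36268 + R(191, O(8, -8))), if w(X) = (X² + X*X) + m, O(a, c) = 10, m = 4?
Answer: I*√3684370 ≈ 1919.5*I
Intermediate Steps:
w(X) = 4 + 2*X² (w(X) = (X² + X*X) + 4 = (X² + X²) + 4 = 2*X² + 4 = 4 + 2*X²)
R(v, r) = -2 - r²*v² (R(v, r) = -(4 + 2*(v*r)²)/2 = -(4 + 2*(r*v)²)/2 = -(4 + 2*(r²*v²))/2 = -(4 + 2*r²*v²)/2 = -2 - r²*v²)
√(-36268 + R(191, O(8, -8))) = √(-36268 + (-2 - 1*10²*191²)) = √(-36268 + (-2 - 1*100*36481)) = √(-36268 + (-2 - 3648100)) = √(-36268 - 3648102) = √(-3684370) = I*√3684370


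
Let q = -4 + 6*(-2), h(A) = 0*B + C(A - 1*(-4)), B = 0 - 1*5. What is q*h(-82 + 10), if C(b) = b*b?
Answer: -73984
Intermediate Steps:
B = -5 (B = 0 - 5 = -5)
C(b) = b**2
h(A) = (4 + A)**2 (h(A) = 0*(-5) + (A - 1*(-4))**2 = 0 + (A + 4)**2 = 0 + (4 + A)**2 = (4 + A)**2)
q = -16 (q = -4 - 12 = -16)
q*h(-82 + 10) = -16*(4 + (-82 + 10))**2 = -16*(4 - 72)**2 = -16*(-68)**2 = -16*4624 = -73984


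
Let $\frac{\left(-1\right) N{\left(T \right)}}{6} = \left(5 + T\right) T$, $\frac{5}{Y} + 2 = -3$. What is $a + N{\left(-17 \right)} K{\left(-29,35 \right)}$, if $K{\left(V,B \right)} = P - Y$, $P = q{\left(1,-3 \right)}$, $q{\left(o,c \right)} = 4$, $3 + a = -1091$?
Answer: $-7214$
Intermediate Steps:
$a = -1094$ ($a = -3 - 1091 = -1094$)
$P = 4$
$Y = -1$ ($Y = \frac{5}{-2 - 3} = \frac{5}{-5} = 5 \left(- \frac{1}{5}\right) = -1$)
$K{\left(V,B \right)} = 5$ ($K{\left(V,B \right)} = 4 - -1 = 4 + 1 = 5$)
$N{\left(T \right)} = - 6 T \left(5 + T\right)$ ($N{\left(T \right)} = - 6 \left(5 + T\right) T = - 6 T \left(5 + T\right)$)
$a + N{\left(-17 \right)} K{\left(-29,35 \right)} = -1094 + \left(-6\right) \left(-17\right) \left(5 - 17\right) 5 = -1094 + \left(-6\right) \left(-17\right) \left(-12\right) 5 = -1094 - 6120 = -7214$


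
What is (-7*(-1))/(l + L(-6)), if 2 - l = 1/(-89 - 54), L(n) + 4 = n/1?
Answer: -1001/1143 ≈ -0.87577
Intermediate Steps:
L(n) = -4 + n (L(n) = -4 + n/1 = -4 + n*1 = -4 + n)
l = 287/143 (l = 2 - 1/(-89 - 54) = 2 - 1/(-143) = 2 - 1*(-1/143) = 2 + 1/143 = 287/143 ≈ 2.0070)
(-7*(-1))/(l + L(-6)) = (-7*(-1))/(287/143 + (-4 - 6)) = 7/(287/143 - 10) = 7/(-1143/143) = -143/1143*7 = -1001/1143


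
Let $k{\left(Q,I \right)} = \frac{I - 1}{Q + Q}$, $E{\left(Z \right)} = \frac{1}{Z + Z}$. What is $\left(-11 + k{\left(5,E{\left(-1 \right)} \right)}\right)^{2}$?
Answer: $\frac{49729}{400} \approx 124.32$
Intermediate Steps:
$E{\left(Z \right)} = \frac{1}{2 Z}$
$k{\left(Q,I \right)} = \frac{-1 + I}{2 Q}$
$\left(-11 + k{\left(5,E{\left(-1 \right)} \right)}\right)^{2} = \left(-11 + \frac{-1 + \frac{1}{2 \left(-1\right)}}{2 \cdot 5}\right)^{2} = \left(-11 + \frac{1}{2} \cdot \frac{1}{5} \left(-1 + \frac{1}{2} \left(-1\right)\right)\right)^{2} = \left(-11 + \frac{1}{2} \cdot \frac{1}{5} \left(-1 - \frac{1}{2}\right)\right)^{2} = \left(-11 + \frac{1}{2} \cdot \frac{1}{5} \left(- \frac{3}{2}\right)\right)^{2} = \left(-11 - \frac{3}{20}\right)^{2} = \left(- \frac{223}{20}\right)^{2} = \frac{49729}{400}$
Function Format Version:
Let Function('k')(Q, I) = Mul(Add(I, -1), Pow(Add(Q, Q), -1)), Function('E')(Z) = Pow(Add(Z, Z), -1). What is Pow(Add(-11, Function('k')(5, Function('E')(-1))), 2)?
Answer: Rational(49729, 400) ≈ 124.32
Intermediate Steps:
Function('E')(Z) = Mul(Rational(1, 2), Pow(Z, -1)) (Function('E')(Z) = Pow(Mul(2, Z), -1) = Mul(Rational(1, 2), Pow(Z, -1)))
Function('k')(Q, I) = Mul(Rational(1, 2), Pow(Q, -1), Add(-1, I)) (Function('k')(Q, I) = Mul(Add(-1, I), Pow(Mul(2, Q), -1)) = Mul(Add(-1, I), Mul(Rational(1, 2), Pow(Q, -1))) = Mul(Rational(1, 2), Pow(Q, -1), Add(-1, I)))
Pow(Add(-11, Function('k')(5, Function('E')(-1))), 2) = Pow(Add(-11, Mul(Rational(1, 2), Pow(5, -1), Add(-1, Mul(Rational(1, 2), Pow(-1, -1))))), 2) = Pow(Add(-11, Mul(Rational(1, 2), Rational(1, 5), Add(-1, Mul(Rational(1, 2), -1)))), 2) = Pow(Add(-11, Mul(Rational(1, 2), Rational(1, 5), Add(-1, Rational(-1, 2)))), 2) = Pow(Add(-11, Mul(Rational(1, 2), Rational(1, 5), Rational(-3, 2))), 2) = Pow(Add(-11, Rational(-3, 20)), 2) = Pow(Rational(-223, 20), 2) = Rational(49729, 400)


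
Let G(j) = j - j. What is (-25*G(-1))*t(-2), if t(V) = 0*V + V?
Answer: 0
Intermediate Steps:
G(j) = 0
t(V) = V (t(V) = 0 + V = V)
(-25*G(-1))*t(-2) = -25*0*(-2) = 0*(-2) = 0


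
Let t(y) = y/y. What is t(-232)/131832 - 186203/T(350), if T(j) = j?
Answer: -12273756773/23070600 ≈ -532.01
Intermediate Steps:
t(y) = 1
t(-232)/131832 - 186203/T(350) = 1/131832 - 186203/350 = -12273756773/23070600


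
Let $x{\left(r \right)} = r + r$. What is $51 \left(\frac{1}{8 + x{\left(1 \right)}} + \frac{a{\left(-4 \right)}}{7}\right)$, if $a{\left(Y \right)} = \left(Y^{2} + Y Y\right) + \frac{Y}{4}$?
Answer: $\frac{16167}{70} \approx 230.96$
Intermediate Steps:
$a{\left(Y \right)} = 2 Y^{2} + \frac{Y}{4}$ ($a{\left(Y \right)} = \left(Y^{2} + Y^{2}\right) + Y \frac{1}{4} = 2 Y^{2} + \frac{Y}{4}$)
$x{\left(r \right)} = 2 r$
$51 \left(\frac{1}{8 + x{\left(1 \right)}} + \frac{a{\left(-4 \right)}}{7}\right) = 51 \left(\frac{1}{8 + 2 \cdot 1} + \frac{\frac{1}{4} \left(-4\right) \left(1 + 8 \left(-4\right)\right)}{7}\right) = 51 \left(\frac{1}{8 + 2} + \frac{1}{4} \left(-4\right) \left(1 - 32\right) \frac{1}{7}\right) = 51 \left(\frac{1}{10} + \frac{1}{4} \left(-4\right) \left(-31\right) \frac{1}{7}\right) = 51 \left(\frac{1}{10} + 31 \cdot \frac{1}{7}\right) = 51 \left(\frac{1}{10} + \frac{31}{7}\right) = 51 \cdot \frac{317}{70} = \frac{16167}{70}$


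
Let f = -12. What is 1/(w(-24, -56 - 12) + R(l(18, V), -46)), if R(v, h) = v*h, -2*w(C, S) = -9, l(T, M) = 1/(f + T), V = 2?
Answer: -6/19 ≈ -0.31579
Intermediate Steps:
l(T, M) = 1/(-12 + T)
w(C, S) = 9/2 (w(C, S) = -½*(-9) = 9/2)
R(v, h) = h*v
1/(w(-24, -56 - 12) + R(l(18, V), -46)) = 1/(9/2 - 46/(-12 + 18)) = 1/(9/2 - 46/6) = 1/(9/2 - 46*⅙) = 1/(9/2 - 23/3) = 1/(-19/6) = -6/19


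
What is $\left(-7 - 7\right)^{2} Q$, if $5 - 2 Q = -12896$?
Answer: $1264298$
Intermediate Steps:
$Q = \frac{12901}{2}$ ($Q = \frac{5}{2} - -6448 = \frac{5}{2} + 6448 = \frac{12901}{2} \approx 6450.5$)
$\left(-7 - 7\right)^{2} Q = \left(-7 - 7\right)^{2} \cdot \frac{12901}{2} = \left(-14\right)^{2} \cdot \frac{12901}{2} = 196 \cdot \frac{12901}{2} = 1264298$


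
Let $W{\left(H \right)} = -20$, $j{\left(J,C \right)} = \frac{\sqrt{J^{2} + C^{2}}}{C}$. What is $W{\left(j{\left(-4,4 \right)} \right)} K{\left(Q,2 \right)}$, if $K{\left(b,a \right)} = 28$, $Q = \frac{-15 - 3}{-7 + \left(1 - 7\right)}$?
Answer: $-560$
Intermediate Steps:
$Q = \frac{18}{13}$ ($Q = - \frac{18}{-7 - 6} = - \frac{18}{-13} = \left(-18\right) \left(- \frac{1}{13}\right) = \frac{18}{13} \approx 1.3846$)
$j{\left(J,C \right)} = \frac{\sqrt{C^{2} + J^{2}}}{C}$
$W{\left(j{\left(-4,4 \right)} \right)} K{\left(Q,2 \right)} = \left(-20\right) 28 = -560$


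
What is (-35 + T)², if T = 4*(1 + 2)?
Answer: 529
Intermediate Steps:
T = 12 (T = 4*3 = 12)
(-35 + T)² = (-35 + 12)² = (-23)² = 529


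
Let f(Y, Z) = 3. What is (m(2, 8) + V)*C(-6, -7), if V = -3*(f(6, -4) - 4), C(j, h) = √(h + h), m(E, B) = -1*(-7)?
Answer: 10*I*√14 ≈ 37.417*I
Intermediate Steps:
m(E, B) = 7
C(j, h) = √2*√h (C(j, h) = √(2*h) = √2*√h)
V = 3 (V = -3*(3 - 4) = -3*(-1) = 3)
(m(2, 8) + V)*C(-6, -7) = (7 + 3)*(√2*√(-7)) = 10*(√2*(I*√7)) = 10*(I*√14) = 10*I*√14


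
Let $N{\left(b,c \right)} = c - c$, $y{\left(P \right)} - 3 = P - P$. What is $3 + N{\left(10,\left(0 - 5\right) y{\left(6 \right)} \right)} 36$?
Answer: $3$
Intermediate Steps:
$y{\left(P \right)} = 3$ ($y{\left(P \right)} = 3 + \left(P - P\right) = 3 + 0 = 3$)
$N{\left(b,c \right)} = 0$
$3 + N{\left(10,\left(0 - 5\right) y{\left(6 \right)} \right)} 36 = 3 + 0 \cdot 36 = 3 + 0 = 3$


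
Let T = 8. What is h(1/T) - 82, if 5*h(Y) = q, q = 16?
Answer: -394/5 ≈ -78.800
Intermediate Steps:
h(Y) = 16/5 (h(Y) = (⅕)*16 = 16/5)
h(1/T) - 82 = 16/5 - 82 = -394/5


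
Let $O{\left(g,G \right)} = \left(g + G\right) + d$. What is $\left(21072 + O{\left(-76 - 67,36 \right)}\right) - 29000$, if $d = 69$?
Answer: $-7966$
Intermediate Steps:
$O{\left(g,G \right)} = 69 + G + g$ ($O{\left(g,G \right)} = \left(g + G\right) + 69 = \left(G + g\right) + 69 = 69 + G + g$)
$\left(21072 + O{\left(-76 - 67,36 \right)}\right) - 29000 = \left(21072 + \left(69 + 36 - 143\right)\right) - 29000 = \left(21072 - 38\right) - 29000 = 21034 - 29000 = -7966$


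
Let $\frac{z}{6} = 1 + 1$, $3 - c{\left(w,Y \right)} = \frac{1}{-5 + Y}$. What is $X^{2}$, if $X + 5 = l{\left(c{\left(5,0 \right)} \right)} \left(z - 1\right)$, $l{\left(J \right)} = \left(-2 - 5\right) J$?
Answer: $\frac{1580049}{25} \approx 63202.0$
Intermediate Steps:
$c{\left(w,Y \right)} = 3 - \frac{1}{-5 + Y}$
$z = 12$ ($z = 6 \left(1 + 1\right) = 6 \cdot 2 = 12$)
$l{\left(J \right)} = - 7 J$
$X = - \frac{1257}{5}$ ($X = -5 + - 7 \frac{-16 + 3 \cdot 0}{-5 + 0} \left(12 - 1\right) = -5 + - 7 \frac{-16 + 0}{-5} \cdot 11 = -5 + - 7 \left(\left(- \frac{1}{5}\right) \left(-16\right)\right) 11 = -5 + \left(-7\right) \frac{16}{5} \cdot 11 = -5 - \frac{1232}{5} = - \frac{1257}{5} \approx -251.4$)
$X^{2} = \left(- \frac{1257}{5}\right)^{2} = \frac{1580049}{25}$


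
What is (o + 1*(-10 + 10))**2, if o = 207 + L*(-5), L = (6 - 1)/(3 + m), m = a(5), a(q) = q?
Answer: 2660161/64 ≈ 41565.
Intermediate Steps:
m = 5
L = 5/8 (L = (6 - 1)/(3 + 5) = 5/8 ≈ 0.62500)
o = 1631/8 (o = 207 + (5/8)*(-5) = 207 - 25/8 = 1631/8 ≈ 203.88)
(o + 1*(-10 + 10))**2 = (1631/8 + 1*(-10 + 10))**2 = (1631/8 + 1*0)**2 = (1631/8 + 0)**2 = (1631/8)**2 = 2660161/64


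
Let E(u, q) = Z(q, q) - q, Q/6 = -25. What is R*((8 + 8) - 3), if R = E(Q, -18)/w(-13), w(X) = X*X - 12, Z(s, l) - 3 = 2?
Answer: 299/157 ≈ 1.9045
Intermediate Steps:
Q = -150 (Q = 6*(-25) = -150)
Z(s, l) = 5 (Z(s, l) = 3 + 2 = 5)
E(u, q) = 5 - q
w(X) = -12 + X² (w(X) = X² - 12 = -12 + X²)
R = 23/157 (R = (5 - 1*(-18))/(-12 + (-13)²) = (5 + 18)/(-12 + 169) = 23/157 ≈ 0.14650)
R*((8 + 8) - 3) = 23*((8 + 8) - 3)/157 = 23*(16 - 3)/157 = (23/157)*13 = 299/157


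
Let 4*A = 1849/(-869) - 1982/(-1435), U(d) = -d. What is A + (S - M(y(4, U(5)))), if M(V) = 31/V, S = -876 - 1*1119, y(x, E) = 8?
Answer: -19942878779/9976120 ≈ -1999.1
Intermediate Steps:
S = -1995 (S = -876 - 1119 = -1995)
A = -930957/4988060 (A = (1849/(-869) - 1982/(-1435))/4 = (1849*(-1/869) - 1982*(-1/1435))/4 = (-1849/869 + 1982/1435)/4 = (¼)*(-930957/1247015) = -930957/4988060 ≈ -0.18664)
A + (S - M(y(4, U(5)))) = -930957/4988060 + (-1995 - 31/8) = -930957/4988060 - 15991/8 = -19942878779/9976120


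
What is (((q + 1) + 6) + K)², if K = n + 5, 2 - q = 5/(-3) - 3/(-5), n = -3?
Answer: 32761/225 ≈ 145.60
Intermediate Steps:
q = 46/15 (q = 2 - (5/(-3) - 3/(-5)) = 2 - (5*(-⅓) - 3*(-⅕)) = 2 - (-5/3 + ⅗) = 2 - 1*(-16/15) = 2 + 16/15 = 46/15 ≈ 3.0667)
K = 2 (K = -3 + 5 = 2)
(((q + 1) + 6) + K)² = (((46/15 + 1) + 6) + 2)² = ((61/15 + 6) + 2)² = (151/15 + 2)² = (181/15)² = 32761/225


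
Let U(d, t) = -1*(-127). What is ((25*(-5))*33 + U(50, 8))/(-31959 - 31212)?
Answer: 3998/63171 ≈ 0.063289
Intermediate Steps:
U(d, t) = 127
((25*(-5))*33 + U(50, 8))/(-31959 - 31212) = ((25*(-5))*33 + 127)/(-31959 - 31212) = (-125*33 + 127)/(-63171) = (-4125 + 127)*(-1/63171) = -3998*(-1/63171) = 3998/63171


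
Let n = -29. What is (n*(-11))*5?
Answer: 1595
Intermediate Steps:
(n*(-11))*5 = -29*(-11)*5 = 319*5 = 1595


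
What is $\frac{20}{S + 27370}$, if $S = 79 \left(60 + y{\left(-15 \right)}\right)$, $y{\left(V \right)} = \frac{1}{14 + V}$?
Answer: $\frac{20}{32031} \approx 0.00062439$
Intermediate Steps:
$S = 4661$ ($S = 79 \left(60 + \frac{1}{14 - 15}\right) = 79 \left(60 + \frac{1}{-1}\right) = 79 \left(60 - 1\right) = 79 \cdot 59 = 4661$)
$\frac{20}{S + 27370} = \frac{20}{4661 + 27370} = \frac{20}{32031}$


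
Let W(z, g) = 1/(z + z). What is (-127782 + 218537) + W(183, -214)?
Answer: 33216331/366 ≈ 90755.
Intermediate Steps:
W(z, g) = 1/(2*z)
(-127782 + 218537) + W(183, -214) = (-127782 + 218537) + (½)/183 = 90755 + (½)*(1/183) = 90755 + 1/366 = 33216331/366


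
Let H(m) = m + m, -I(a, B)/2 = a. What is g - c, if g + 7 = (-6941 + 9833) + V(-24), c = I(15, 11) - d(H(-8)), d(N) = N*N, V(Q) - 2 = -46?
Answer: 3127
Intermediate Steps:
I(a, B) = -2*a
H(m) = 2*m
V(Q) = -44 (V(Q) = 2 - 46 = -44)
d(N) = N²
c = -286 (c = -2*15 - (2*(-8))² = -30 - 1*(-16)² = -30 - 1*256 = -30 - 256 = -286)
g = 2841 (g = -7 + ((-6941 + 9833) - 44) = -7 + (2892 - 44) = -7 + 2848 = 2841)
g - c = 2841 - 1*(-286) = 2841 + 286 = 3127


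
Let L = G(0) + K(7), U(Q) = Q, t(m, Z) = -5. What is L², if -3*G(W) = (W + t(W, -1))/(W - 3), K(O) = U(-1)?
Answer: 196/81 ≈ 2.4198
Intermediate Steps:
K(O) = -1
G(W) = -(-5 + W)/(3*(-3 + W)) (G(W) = -(W - 5)/(3*(W - 3)) = -(-5 + W)/(3*(-3 + W)))
L = -14/9 (L = (5 - 1*0)/(3*(-3 + 0)) - 1 = (⅓)*(5 + 0)/(-3) - 1 = (⅓)*(-⅓)*5 - 1 = -5/9 - 1 = -14/9 ≈ -1.5556)
L² = (-14/9)² = 196/81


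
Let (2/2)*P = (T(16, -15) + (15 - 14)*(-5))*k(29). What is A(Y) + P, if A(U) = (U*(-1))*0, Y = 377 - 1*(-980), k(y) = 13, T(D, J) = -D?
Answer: -273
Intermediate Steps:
P = -273 (P = (-1*16 + (15 - 14)*(-5))*13 = (-16 + 1*(-5))*13 = (-16 - 5)*13 = -21*13 = -273)
Y = 1357 (Y = 377 + 980 = 1357)
A(U) = 0 (A(U) = -U*0 = 0)
A(Y) + P = 0 - 273 = -273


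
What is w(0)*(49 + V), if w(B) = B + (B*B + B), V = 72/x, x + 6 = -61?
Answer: 0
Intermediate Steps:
x = -67 (x = -6 - 61 = -67)
V = -72/67 (V = 72/(-67) = 72*(-1/67) = -72/67 ≈ -1.0746)
w(B) = B² + 2*B (w(B) = B + (B² + B) = B + (B + B²) = B² + 2*B)
w(0)*(49 + V) = (0*(2 + 0))*(49 - 72/67) = (0*2)*(3211/67) = 0*(3211/67) = 0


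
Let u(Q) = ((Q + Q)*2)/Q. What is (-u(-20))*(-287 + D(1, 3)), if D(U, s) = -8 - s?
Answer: 1192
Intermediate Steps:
u(Q) = 4 (u(Q) = ((2*Q)*2)/Q = (4*Q)/Q = 4)
(-u(-20))*(-287 + D(1, 3)) = (-1*4)*(-287 + (-8 - 1*3)) = -4*(-287 + (-8 - 3)) = -4*(-287 - 11) = -4*(-298) = 1192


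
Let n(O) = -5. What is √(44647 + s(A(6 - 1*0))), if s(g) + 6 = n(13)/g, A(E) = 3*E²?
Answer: √14463669/18 ≈ 211.28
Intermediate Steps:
s(g) = -6 - 5/g
√(44647 + s(A(6 - 1*0))) = √(44647 + (-6 - 5*1/(3*(6 - 1*0)²))) = √(44647 + (-6 - 5*1/(3*(6 + 0)²))) = √(44647 + (-6 - 5/(3*6²))) = √(44647 + (-6 - 5/(3*36))) = √(44647 + (-6 - 5/108)) = √(44647 - 653/108) = √(4821223/108) = √14463669/18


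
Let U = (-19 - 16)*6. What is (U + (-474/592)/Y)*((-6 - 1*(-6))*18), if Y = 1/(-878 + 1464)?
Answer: 0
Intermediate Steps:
U = -210 (U = -35*6 = -210)
Y = 1/586 ≈ 0.0017065
(U + (-474/592)/Y)*((-6 - 1*(-6))*18) = (-210 + (-474/592)/(1/586))*((-6 - 1*(-6))*18) = (-210 - 474*1/592*586)*((-6 + 6)*18) = (-210 - 237/296*586)*(0*18) = (-210 - 69441/148)*0 = -100521/148*0 = 0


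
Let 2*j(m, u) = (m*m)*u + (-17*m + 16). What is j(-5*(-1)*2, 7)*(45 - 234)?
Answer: -51597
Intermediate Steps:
j(m, u) = 8 - 17*m/2 + u*m**2/2 (j(m, u) = ((m*m)*u + (-17*m + 16))/2 = (m**2*u + (16 - 17*m))/2 = (u*m**2 + (16 - 17*m))/2 = (16 - 17*m + u*m**2)/2 = 8 - 17*m/2 + u*m**2/2)
j(-5*(-1)*2, 7)*(45 - 234) = (8 - 17*(-5*(-1))*2/2 + (1/2)*7*(-5*(-1)*2)**2)*(45 - 234) = (8 - 85*2/2 + (1/2)*7*(5*2)**2)*(-189) = (8 - 17/2*10 + (1/2)*7*10**2)*(-189) = (8 - 85 + (1/2)*7*100)*(-189) = (8 - 85 + 350)*(-189) = 273*(-189) = -51597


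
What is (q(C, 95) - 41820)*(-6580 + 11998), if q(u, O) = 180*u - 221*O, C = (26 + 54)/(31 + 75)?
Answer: -17998568910/53 ≈ -3.3960e+8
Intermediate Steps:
C = 40/53 (C = 80/106 = 80*(1/106) = 40/53 ≈ 0.75472)
q(u, O) = -221*O + 180*u
(q(C, 95) - 41820)*(-6580 + 11998) = ((-221*95 + 180*(40/53)) - 41820)*(-6580 + 11998) = ((-20995 + 7200/53) - 41820)*5418 = (-1105535/53 - 41820)*5418 = -3321995/53*5418 = -17998568910/53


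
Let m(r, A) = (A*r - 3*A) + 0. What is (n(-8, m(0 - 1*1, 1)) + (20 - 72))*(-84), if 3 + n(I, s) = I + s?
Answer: 5628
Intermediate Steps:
m(r, A) = -3*A + A*r (m(r, A) = (-3*A + A*r) + 0 = -3*A + A*r)
n(I, s) = -3 + I + s (n(I, s) = -3 + (I + s) = -3 + I + s)
(n(-8, m(0 - 1*1, 1)) + (20 - 72))*(-84) = ((-3 - 8 + 1*(-3 + (0 - 1*1))) + (20 - 72))*(-84) = ((-3 - 8 + 1*(-3 + (0 - 1))) - 52)*(-84) = ((-3 - 8 + 1*(-3 - 1)) - 52)*(-84) = ((-3 - 8 + 1*(-4)) - 52)*(-84) = ((-3 - 8 - 4) - 52)*(-84) = (-15 - 52)*(-84) = -67*(-84) = 5628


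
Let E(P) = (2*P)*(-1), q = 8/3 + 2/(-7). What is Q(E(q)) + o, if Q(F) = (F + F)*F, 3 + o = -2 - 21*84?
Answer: -760129/441 ≈ -1723.6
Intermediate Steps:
q = 50/21 (q = 8*(⅓) + 2*(-⅐) = 8/3 - 2/7 = 50/21 ≈ 2.3810)
o = -1769 (o = -3 + (-2 - 21*84) = -3 + (-2 - 1764) = -3 - 1766 = -1769)
E(P) = -2*P
Q(F) = 2*F² (Q(F) = (2*F)*F = 2*F²)
Q(E(q)) + o = 2*(-2*50/21)² - 1769 = 2*(-100/21)² - 1769 = 2*(10000/441) - 1769 = 20000/441 - 1769 = -760129/441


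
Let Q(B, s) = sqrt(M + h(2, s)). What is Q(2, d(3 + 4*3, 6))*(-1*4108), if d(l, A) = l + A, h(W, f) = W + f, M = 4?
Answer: -12324*sqrt(3) ≈ -21346.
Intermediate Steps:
d(l, A) = A + l
Q(B, s) = sqrt(6 + s) (Q(B, s) = sqrt(4 + (2 + s)) = sqrt(6 + s))
Q(2, d(3 + 4*3, 6))*(-1*4108) = sqrt(6 + (6 + (3 + 4*3)))*(-1*4108) = sqrt(6 + (6 + (3 + 12)))*(-4108) = sqrt(6 + (6 + 15))*(-4108) = sqrt(6 + 21)*(-4108) = sqrt(27)*(-4108) = (3*sqrt(3))*(-4108) = -12324*sqrt(3)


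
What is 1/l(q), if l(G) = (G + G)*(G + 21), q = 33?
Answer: 1/3564 ≈ 0.00028058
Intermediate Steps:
l(G) = 2*G*(21 + G) (l(G) = (2*G)*(21 + G) = 2*G*(21 + G))
1/l(q) = 1/(2*33*(21 + 33)) = 1/(2*33*54) = 1/3564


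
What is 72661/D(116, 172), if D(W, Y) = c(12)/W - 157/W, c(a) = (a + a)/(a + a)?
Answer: -2107169/39 ≈ -54030.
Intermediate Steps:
c(a) = 1 (c(a) = (2*a)/((2*a)) = (2*a)*(1/(2*a)) = 1)
D(W, Y) = -156/W (D(W, Y) = 1/W - 157/W = -156/W)
72661/D(116, 172) = 72661/((-156/116)) = 72661/((-156*1/116)) = 72661/(-39/29) = 72661*(-29/39) = -2107169/39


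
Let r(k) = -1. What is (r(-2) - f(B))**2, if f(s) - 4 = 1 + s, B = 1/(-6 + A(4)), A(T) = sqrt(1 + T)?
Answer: 32405/961 - 360*sqrt(5)/961 ≈ 32.882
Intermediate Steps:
B = 1/(-6 + sqrt(5)) (B = 1/(-6 + sqrt(1 + 4)) = 1/(-6 + sqrt(5)) ≈ -0.26568)
f(s) = 5 + s (f(s) = 4 + (1 + s) = 5 + s)
(r(-2) - f(B))**2 = (-1 - (5 + (-6/31 - sqrt(5)/31)))**2 = (-1 - (149/31 - sqrt(5)/31))**2 = (-1 + (-149/31 + sqrt(5)/31))**2 = (-180/31 + sqrt(5)/31)**2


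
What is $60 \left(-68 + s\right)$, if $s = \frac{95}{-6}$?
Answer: $-5030$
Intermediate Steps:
$s = - \frac{95}{6}$ ($s = 95 \left(- \frac{1}{6}\right) = - \frac{95}{6} \approx -15.833$)
$60 \left(-68 + s\right) = 60 \left(-68 - \frac{95}{6}\right) = 60 \left(- \frac{503}{6}\right) = -5030$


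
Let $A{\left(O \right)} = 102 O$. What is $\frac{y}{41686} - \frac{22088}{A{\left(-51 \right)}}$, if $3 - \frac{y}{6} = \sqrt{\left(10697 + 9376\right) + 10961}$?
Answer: $\frac{230213501}{54212643} - \frac{3 \sqrt{31034}}{20843} \approx 4.2211$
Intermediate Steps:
$y = 18 - 6 \sqrt{31034}$ ($y = 18 - 6 \sqrt{\left(10697 + 9376\right) + 10961} = 18 - 6 \sqrt{20073 + 10961} = 18 - 6 \sqrt{31034} \approx -1039.0$)
$\frac{y}{41686} - \frac{22088}{A{\left(-51 \right)}} = \frac{18 - 6 \sqrt{31034}}{41686} - \frac{22088}{102 \left(-51\right)} = \left(18 - 6 \sqrt{31034}\right) \frac{1}{41686} - \frac{22088}{-5202} = \left(\frac{9}{20843} - \frac{3 \sqrt{31034}}{20843}\right) - - \frac{11044}{2601} = \left(\frac{9}{20843} - \frac{3 \sqrt{31034}}{20843}\right) + \frac{11044}{2601} = \frac{230213501}{54212643} - \frac{3 \sqrt{31034}}{20843}$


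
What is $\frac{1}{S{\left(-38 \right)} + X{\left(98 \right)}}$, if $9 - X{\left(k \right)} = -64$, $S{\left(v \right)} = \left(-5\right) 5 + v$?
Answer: $\frac{1}{10} \approx 0.1$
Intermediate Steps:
$S{\left(v \right)} = -25 + v$
$X{\left(k \right)} = 73$ ($X{\left(k \right)} = 9 - -64 = 9 + 64 = 73$)
$\frac{1}{S{\left(-38 \right)} + X{\left(98 \right)}} = \frac{1}{\left(-25 - 38\right) + 73} = \frac{1}{-63 + 73} = \frac{1}{10}$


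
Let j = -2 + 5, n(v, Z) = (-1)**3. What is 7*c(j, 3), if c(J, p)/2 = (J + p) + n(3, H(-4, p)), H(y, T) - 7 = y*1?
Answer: 70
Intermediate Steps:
H(y, T) = 7 + y (H(y, T) = 7 + y*1 = 7 + y)
n(v, Z) = -1
j = 3
c(J, p) = -2 + 2*J + 2*p (c(J, p) = 2*((J + p) - 1) = 2*(-1 + J + p) = -2 + 2*J + 2*p)
7*c(j, 3) = 7*(-2 + 2*3 + 2*3) = 7*(-2 + 6 + 6) = 7*10 = 70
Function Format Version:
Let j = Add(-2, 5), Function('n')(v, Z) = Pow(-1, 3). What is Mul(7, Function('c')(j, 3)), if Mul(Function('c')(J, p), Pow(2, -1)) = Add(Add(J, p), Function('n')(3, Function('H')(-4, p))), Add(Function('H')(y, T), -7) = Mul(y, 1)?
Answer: 70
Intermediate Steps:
Function('H')(y, T) = Add(7, y) (Function('H')(y, T) = Add(7, Mul(y, 1)) = Add(7, y))
Function('n')(v, Z) = -1
j = 3
Function('c')(J, p) = Add(-2, Mul(2, J), Mul(2, p)) (Function('c')(J, p) = Mul(2, Add(Add(J, p), -1)) = Mul(2, Add(-1, J, p)) = Add(-2, Mul(2, J), Mul(2, p)))
Mul(7, Function('c')(j, 3)) = Mul(7, Add(-2, Mul(2, 3), Mul(2, 3))) = Mul(7, Add(-2, 6, 6)) = Mul(7, 10) = 70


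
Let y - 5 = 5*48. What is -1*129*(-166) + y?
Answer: 21659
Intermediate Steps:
y = 245 (y = 5 + 5*48 = 5 + 240 = 245)
-1*129*(-166) + y = -1*129*(-166) + 245 = -129*(-166) + 245 = 21414 + 245 = 21659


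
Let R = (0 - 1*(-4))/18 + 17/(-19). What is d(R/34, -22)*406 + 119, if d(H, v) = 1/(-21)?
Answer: 299/3 ≈ 99.667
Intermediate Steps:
R = -115/171 (R = (0 + 4)*(1/18) + 17*(-1/19) = 4*(1/18) - 17/19 = 2/9 - 17/19 = -115/171 ≈ -0.67251)
d(H, v) = -1/21
d(R/34, -22)*406 + 119 = -1/21*406 + 119 = -58/3 + 119 = 299/3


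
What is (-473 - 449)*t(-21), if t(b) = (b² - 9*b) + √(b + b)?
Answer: -580860 - 922*I*√42 ≈ -5.8086e+5 - 5975.2*I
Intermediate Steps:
t(b) = b² - 9*b + √2*√b (t(b) = (b² - 9*b) + √(2*b) = (b² - 9*b) + √2*√b = b² - 9*b + √2*√b)
(-473 - 449)*t(-21) = (-473 - 449)*((-21)² - 9*(-21) + √2*√(-21)) = -922*(441 + 189 + √2*(I*√21)) = -922*(441 + 189 + I*√42) = -922*(630 + I*√42) = -580860 - 922*I*√42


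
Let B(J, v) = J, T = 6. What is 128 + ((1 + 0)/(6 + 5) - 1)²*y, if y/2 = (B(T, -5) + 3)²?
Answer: 31688/121 ≈ 261.88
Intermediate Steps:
y = 162 (y = 2*(6 + 3)² = 2*9² = 2*81 = 162)
128 + ((1 + 0)/(6 + 5) - 1)²*y = 128 + ((1 + 0)/(6 + 5) - 1)²*162 = 128 + (1/11 - 1)²*162 = 128 + (-10/11)²*162 = 128 + (100/121)*162 = 128 + 16200/121 = 31688/121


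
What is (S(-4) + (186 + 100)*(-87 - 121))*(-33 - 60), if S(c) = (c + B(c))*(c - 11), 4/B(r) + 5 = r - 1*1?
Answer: 5526246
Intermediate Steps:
B(r) = 4/(-6 + r) (B(r) = 4/(-5 + (r - 1*1)) = 4/(-5 + (r - 1)) = 4/(-5 + (-1 + r)) = 4/(-6 + r))
S(c) = (-11 + c)*(c + 4/(-6 + c)) (S(c) = (c + 4/(-6 + c))*(c - 11) = (c + 4/(-6 + c))*(-11 + c) = (-11 + c)*(c + 4/(-6 + c)))
(S(-4) + (186 + 100)*(-87 - 121))*(-33 - 60) = ((-44 + 4*(-4) - 4*(-11 - 4)*(-6 - 4))/(-6 - 4) + (186 + 100)*(-87 - 121))*(-33 - 60) = ((-44 - 16 - 4*(-15)*(-10))/(-10) + 286*(-208))*(-93) = (-(-44 - 16 - 600)/10 - 59488)*(-93) = (-1/10*(-660) - 59488)*(-93) = (66 - 59488)*(-93) = -59422*(-93) = 5526246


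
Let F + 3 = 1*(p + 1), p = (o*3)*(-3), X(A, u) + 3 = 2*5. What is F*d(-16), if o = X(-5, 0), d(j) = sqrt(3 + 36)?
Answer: -65*sqrt(39) ≈ -405.92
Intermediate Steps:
X(A, u) = 7 (X(A, u) = -3 + 2*5 = -3 + 10 = 7)
d(j) = sqrt(39)
o = 7
p = -63 (p = (7*3)*(-3) = 21*(-3) = -63)
F = -65 (F = -3 + 1*(-63 + 1) = -3 + 1*(-62) = -3 - 62 = -65)
F*d(-16) = -65*sqrt(39)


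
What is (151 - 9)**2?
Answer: 20164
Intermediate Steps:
(151 - 9)**2 = 142**2 = 20164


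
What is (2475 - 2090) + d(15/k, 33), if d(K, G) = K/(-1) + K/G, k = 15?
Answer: 12673/33 ≈ 384.03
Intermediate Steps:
d(K, G) = -K + K/G (d(K, G) = K*(-1) + K/G = -K + K/G)
(2475 - 2090) + d(15/k, 33) = (2475 - 2090) + (-15/15 + (15/15)/33) = 385 + (-15/15 + (15*(1/15))*(1/33)) = 385 + (-1*1 + 1*(1/33)) = 385 + (-1 + 1/33) = 385 - 32/33 = 12673/33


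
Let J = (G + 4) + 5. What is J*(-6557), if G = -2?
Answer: -45899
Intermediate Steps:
J = 7 (J = (-2 + 4) + 5 = 2 + 5 = 7)
J*(-6557) = 7*(-6557) = -45899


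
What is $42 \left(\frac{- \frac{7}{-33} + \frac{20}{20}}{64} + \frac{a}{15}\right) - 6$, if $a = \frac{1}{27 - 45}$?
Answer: $- \frac{10613}{1980} \approx -5.3601$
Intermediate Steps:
$a = - \frac{1}{18}$ ($a = \frac{1}{-18} = - \frac{1}{18} \approx -0.055556$)
$42 \left(\frac{- \frac{7}{-33} + \frac{20}{20}}{64} + \frac{a}{15}\right) - 6 = 42 \left(\frac{- \frac{7}{-33} + \frac{20}{20}}{64} - \frac{1}{18 \cdot 15}\right) - 6 = 42 \left(\left(\left(-7\right) \left(- \frac{1}{33}\right) + 20 \cdot \frac{1}{20}\right) \frac{1}{64} - \frac{1}{270}\right) - 6 = 42 \left(\left(\frac{7}{33} + 1\right) \frac{1}{64} - \frac{1}{270}\right) - 6 = 42 \left(\frac{40}{33} \cdot \frac{1}{64} - \frac{1}{270}\right) - 6 = 42 \left(\frac{5}{264} - \frac{1}{270}\right) - 6 = 42 \cdot \frac{181}{11880} - 6 = \frac{1267}{1980} - 6 = - \frac{10613}{1980}$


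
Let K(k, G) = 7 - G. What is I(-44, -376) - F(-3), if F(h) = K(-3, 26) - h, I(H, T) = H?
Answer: -28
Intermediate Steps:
F(h) = -19 - h (F(h) = (7 - 1*26) - h = (7 - 26) - h = -19 - h)
I(-44, -376) - F(-3) = -44 - (-19 - 1*(-3)) = -44 - (-19 + 3) = -44 - 1*(-16) = -44 + 16 = -28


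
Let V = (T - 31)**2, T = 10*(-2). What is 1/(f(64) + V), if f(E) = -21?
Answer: 1/2580 ≈ 0.00038760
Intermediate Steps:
T = -20
V = 2601 (V = (-20 - 31)**2 = (-51)**2 = 2601)
1/(f(64) + V) = 1/(-21 + 2601) = 1/2580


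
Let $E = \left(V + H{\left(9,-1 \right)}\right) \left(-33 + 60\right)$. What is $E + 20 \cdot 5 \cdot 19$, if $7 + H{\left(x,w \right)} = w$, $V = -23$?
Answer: $1063$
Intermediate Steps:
$H{\left(x,w \right)} = -7 + w$
$E = -837$ ($E = \left(-23 - 8\right) \left(-33 + 60\right) = \left(-23 - 8\right) 27 = \left(-31\right) 27 = -837$)
$E + 20 \cdot 5 \cdot 19 = -837 + 20 \cdot 5 \cdot 19 = -837 + 20 \cdot 95 = -837 + 1900 = 1063$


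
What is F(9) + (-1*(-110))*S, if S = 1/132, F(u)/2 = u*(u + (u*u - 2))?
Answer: 9509/6 ≈ 1584.8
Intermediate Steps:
F(u) = 2*u*(-2 + u + u²) (F(u) = 2*(u*(u + (u*u - 2))) = 2*(u*(u + (u² - 2))) = 2*(u*(u + (-2 + u²))) = 2*(u*(-2 + u + u²)) = 2*u*(-2 + u + u²))
S = 1/132 ≈ 0.0075758
F(9) + (-1*(-110))*S = 2*9*(-2 + 9 + 9²) - 1*(-110)*(1/132) = 2*9*(-2 + 9 + 81) + 110*(1/132) = 2*9*88 + ⅚ = 1584 + ⅚ = 9509/6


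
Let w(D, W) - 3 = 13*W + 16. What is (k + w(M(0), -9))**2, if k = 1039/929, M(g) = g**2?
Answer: 8100540009/863041 ≈ 9386.0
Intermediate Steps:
w(D, W) = 19 + 13*W (w(D, W) = 3 + (13*W + 16) = 3 + (16 + 13*W) = 19 + 13*W)
k = 1039/929 (k = 1039*(1/929) = 1039/929 ≈ 1.1184)
(k + w(M(0), -9))**2 = (1039/929 + (19 + 13*(-9)))**2 = (1039/929 + (19 - 117))**2 = (1039/929 - 98)**2 = (-90003/929)**2 = 8100540009/863041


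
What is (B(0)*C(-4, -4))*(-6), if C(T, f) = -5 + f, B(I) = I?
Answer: 0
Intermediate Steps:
(B(0)*C(-4, -4))*(-6) = (0*(-5 - 4))*(-6) = (0*(-9))*(-6) = 0*(-6) = 0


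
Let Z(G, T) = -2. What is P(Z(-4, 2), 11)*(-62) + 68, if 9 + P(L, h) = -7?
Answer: 1060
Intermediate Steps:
P(L, h) = -16 (P(L, h) = -9 - 7 = -16)
P(Z(-4, 2), 11)*(-62) + 68 = -16*(-62) + 68 = 992 + 68 = 1060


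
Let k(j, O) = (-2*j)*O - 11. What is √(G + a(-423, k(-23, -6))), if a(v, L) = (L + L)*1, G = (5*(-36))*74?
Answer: I*√13894 ≈ 117.87*I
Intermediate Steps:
k(j, O) = -11 - 2*O*j (k(j, O) = -2*O*j - 11 = -11 - 2*O*j)
G = -13320 (G = -180*74 = -13320)
a(v, L) = 2*L (a(v, L) = (2*L)*1 = 2*L)
√(G + a(-423, k(-23, -6))) = √(-13320 + 2*(-11 - 2*(-6)*(-23))) = √(-13320 + 2*(-11 - 276)) = √(-13320 + 2*(-287)) = √(-13320 - 574) = √(-13894) = I*√13894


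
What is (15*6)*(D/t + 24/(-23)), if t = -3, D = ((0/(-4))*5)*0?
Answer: -2160/23 ≈ -93.913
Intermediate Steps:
D = 0 (D = ((0*(-¼))*5)*0 = (0*5)*0 = 0*0 = 0)
(15*6)*(D/t + 24/(-23)) = (15*6)*(0/(-3) + 24/(-23)) = 90*(0*(-⅓) + 24*(-1/23)) = 90*(0 - 24/23) = 90*(-24/23) = -2160/23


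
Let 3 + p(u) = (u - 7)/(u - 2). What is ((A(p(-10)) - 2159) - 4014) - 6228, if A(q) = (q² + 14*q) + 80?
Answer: -1777055/144 ≈ -12341.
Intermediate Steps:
p(u) = -3 + (-7 + u)/(-2 + u) (p(u) = -3 + (u - 7)/(u - 2) = -3 + (-7 + u)/(-2 + u))
A(q) = 80 + q² + 14*q
((A(p(-10)) - 2159) - 4014) - 6228 = (((80 + ((-1 - 2*(-10))/(-2 - 10))² + 14*((-1 - 2*(-10))/(-2 - 10))) - 2159) - 4014) - 6228 = (((80 + ((-1 + 20)/(-12))² + 14*((-1 + 20)/(-12))) - 2159) - 4014) - 6228 = (((80 + (-1/12*19)² + 14*(-1/12*19)) - 2159) - 4014) - 6228 = (((80 + (-19/12)² + 14*(-19/12)) - 2159) - 4014) - 6228 = (((80 + 361/144 - 133/6) - 2159) - 4014) - 6228 = ((8689/144 - 2159) - 4014) - 6228 = (-302207/144 - 4014) - 6228 = -880223/144 - 6228 = -1777055/144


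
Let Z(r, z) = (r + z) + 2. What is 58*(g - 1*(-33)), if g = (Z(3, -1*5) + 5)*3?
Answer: 2784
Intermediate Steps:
Z(r, z) = 2 + r + z
g = 15 (g = ((2 + 3 - 1*5) + 5)*3 = ((2 + 3 - 5) + 5)*3 = (0 + 5)*3 = 5*3 = 15)
58*(g - 1*(-33)) = 58*(15 - 1*(-33)) = 58*(15 + 33) = 58*48 = 2784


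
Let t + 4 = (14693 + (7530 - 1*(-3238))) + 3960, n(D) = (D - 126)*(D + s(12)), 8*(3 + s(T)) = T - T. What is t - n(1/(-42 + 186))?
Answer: 602171279/20736 ≈ 29040.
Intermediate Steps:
s(T) = -3 (s(T) = -3 + (T - T)/8 = -3 + (1/8)*0 = -3 + 0 = -3)
n(D) = (-126 + D)*(-3 + D) (n(D) = (D - 126)*(D - 3) = (-126 + D)*(-3 + D))
t = 29417 (t = -4 + ((14693 + (7530 - 1*(-3238))) + 3960) = -4 + ((14693 + (7530 + 3238)) + 3960) = -4 + ((14693 + 10768) + 3960) = -4 + (25461 + 3960) = -4 + 29421 = 29417)
t - n(1/(-42 + 186)) = 29417 - (378 + (1/(-42 + 186))**2 - 129/(-42 + 186)) = 29417 - (378 + (1/144)**2 - 129/144) = 29417 - (378 + (1/144)**2 - 129*1/144) = 29417 - (378 + 1/20736 - 43/48) = 29417 - 1*7819633/20736 = 29417 - 7819633/20736 = 602171279/20736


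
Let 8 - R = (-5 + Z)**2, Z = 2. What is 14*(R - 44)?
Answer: -630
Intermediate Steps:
R = -1 (R = 8 - (-5 + 2)**2 = 8 - 1*(-3)**2 = 8 - 1*9 = 8 - 9 = -1)
14*(R - 44) = 14*(-1 - 44) = 14*(-45) = -630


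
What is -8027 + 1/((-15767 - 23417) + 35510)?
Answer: -29491199/3674 ≈ -8027.0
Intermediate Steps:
-8027 + 1/((-15767 - 23417) + 35510) = -8027 + 1/(-39184 + 35510) = -8027 + 1/(-3674) = -8027 - 1/3674 = -29491199/3674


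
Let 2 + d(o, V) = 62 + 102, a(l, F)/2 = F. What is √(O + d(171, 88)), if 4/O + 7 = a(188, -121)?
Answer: √10043166/249 ≈ 12.727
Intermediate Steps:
a(l, F) = 2*F
d(o, V) = 162 (d(o, V) = -2 + (62 + 102) = -2 + 164 = 162)
O = -4/249 (O = 4/(-7 + 2*(-121)) = 4/(-7 - 242) = 4/(-249) = 4*(-1/249) = -4/249 ≈ -0.016064)
√(O + d(171, 88)) = √(-4/249 + 162) = √(40334/249) = √10043166/249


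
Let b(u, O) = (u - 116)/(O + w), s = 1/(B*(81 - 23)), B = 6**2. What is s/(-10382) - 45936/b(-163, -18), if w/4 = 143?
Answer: 61295973843425/672006096 ≈ 91213.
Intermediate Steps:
w = 572 (w = 4*143 = 572)
B = 36
s = 1/2088 (s = 1/(36*(81 - 23)) = 1/(36*58) = 1/2088 ≈ 0.00047893)
b(u, O) = (-116 + u)/(572 + O) (b(u, O) = (u - 116)/(O + 572) = (-116 + u)/(572 + O))
s/(-10382) - 45936/b(-163, -18) = (1/2088)/(-10382) - 45936*(572 - 18)/(-116 - 163) = (1/2088)*(-1/10382) - 45936/(-279/554) = -1/21677616 - 45936/((1/554)*(-279)) = -1/21677616 - 45936/(-279/554) = -1/21677616 - 45936*(-554/279) = -1/21677616 + 2827616/31 = 61295973843425/672006096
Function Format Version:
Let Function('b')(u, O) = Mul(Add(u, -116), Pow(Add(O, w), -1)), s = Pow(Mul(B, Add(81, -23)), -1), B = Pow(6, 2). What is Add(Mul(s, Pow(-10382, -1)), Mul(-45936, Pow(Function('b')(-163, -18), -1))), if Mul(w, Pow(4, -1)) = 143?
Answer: Rational(61295973843425, 672006096) ≈ 91213.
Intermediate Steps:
w = 572 (w = Mul(4, 143) = 572)
B = 36
s = Rational(1, 2088) (s = Pow(Mul(36, Add(81, -23)), -1) = Pow(Mul(36, 58), -1) = Pow(2088, -1) = Rational(1, 2088) ≈ 0.00047893)
Function('b')(u, O) = Mul(Pow(Add(572, O), -1), Add(-116, u)) (Function('b')(u, O) = Mul(Add(u, -116), Pow(Add(O, 572), -1)) = Mul(Add(-116, u), Pow(Add(572, O), -1)) = Mul(Pow(Add(572, O), -1), Add(-116, u)))
Add(Mul(s, Pow(-10382, -1)), Mul(-45936, Pow(Function('b')(-163, -18), -1))) = Add(Mul(Rational(1, 2088), Pow(-10382, -1)), Mul(-45936, Pow(Mul(Pow(Add(572, -18), -1), Add(-116, -163)), -1))) = Add(Mul(Rational(1, 2088), Rational(-1, 10382)), Mul(-45936, Pow(Mul(Pow(554, -1), -279), -1))) = Add(Rational(-1, 21677616), Mul(-45936, Pow(Mul(Rational(1, 554), -279), -1))) = Add(Rational(-1, 21677616), Mul(-45936, Pow(Rational(-279, 554), -1))) = Add(Rational(-1, 21677616), Mul(-45936, Rational(-554, 279))) = Add(Rational(-1, 21677616), Rational(2827616, 31)) = Rational(61295973843425, 672006096)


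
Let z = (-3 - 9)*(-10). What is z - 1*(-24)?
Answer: 144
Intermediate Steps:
z = 120 (z = -12*(-10) = 120)
z - 1*(-24) = 120 - 1*(-24) = 120 + 24 = 144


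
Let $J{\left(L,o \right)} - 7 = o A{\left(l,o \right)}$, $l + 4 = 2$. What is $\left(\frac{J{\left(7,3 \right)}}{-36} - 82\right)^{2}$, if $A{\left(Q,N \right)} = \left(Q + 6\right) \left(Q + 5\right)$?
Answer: $\frac{8970025}{1296} \approx 6921.3$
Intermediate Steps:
$l = -2$ ($l = -4 + 2 = -2$)
$A{\left(Q,N \right)} = \left(5 + Q\right) \left(6 + Q\right)$ ($A{\left(Q,N \right)} = \left(6 + Q\right) \left(5 + Q\right) = \left(5 + Q\right) \left(6 + Q\right)$)
$J{\left(L,o \right)} = 7 + 12 o$ ($J{\left(L,o \right)} = 7 + o \left(30 + \left(-2\right)^{2} + 11 \left(-2\right)\right) = 7 + o \left(30 + 4 - 22\right) = 7 + o 12 = 7 + 12 o$)
$\left(\frac{J{\left(7,3 \right)}}{-36} - 82\right)^{2} = \left(\frac{7 + 12 \cdot 3}{-36} - 82\right)^{2} = \left(\left(7 + 36\right) \left(- \frac{1}{36}\right) - 82\right)^{2} = \left(43 \left(- \frac{1}{36}\right) - 82\right)^{2} = \left(- \frac{43}{36} - 82\right)^{2} = \left(- \frac{2995}{36}\right)^{2} = \frac{8970025}{1296}$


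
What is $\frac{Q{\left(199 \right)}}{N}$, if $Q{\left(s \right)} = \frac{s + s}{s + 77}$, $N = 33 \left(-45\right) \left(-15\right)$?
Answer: $\frac{199}{3073950} \approx 6.4738 \cdot 10^{-5}$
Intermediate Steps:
$N = 22275$ ($N = \left(-1485\right) \left(-15\right) = 22275$)
$Q{\left(s \right)} = \frac{2 s}{77 + s}$
$\frac{Q{\left(199 \right)}}{N} = \frac{2 \cdot 199 \frac{1}{77 + 199}}{22275} = 2 \cdot 199 \cdot \frac{1}{276} \cdot \frac{1}{22275} = \frac{199}{138} \cdot \frac{1}{22275} = \frac{199}{3073950}$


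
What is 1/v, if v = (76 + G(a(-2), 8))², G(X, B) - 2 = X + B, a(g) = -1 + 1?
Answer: 1/7396 ≈ 0.00013521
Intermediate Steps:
a(g) = 0
G(X, B) = 2 + B + X (G(X, B) = 2 + (X + B) = 2 + (B + X) = 2 + B + X)
v = 7396 (v = (76 + (2 + 8 + 0))² = (76 + 10)² = 86² = 7396)
1/v = 1/7396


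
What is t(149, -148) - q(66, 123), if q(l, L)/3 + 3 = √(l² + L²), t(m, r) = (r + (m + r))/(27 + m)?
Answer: 1437/176 - 9*√2165 ≈ -410.60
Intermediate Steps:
t(m, r) = (m + 2*r)/(27 + m)
q(l, L) = -9 + 3*√(L² + l²) (q(l, L) = -9 + 3*√(l² + L²) = -9 + 3*√(L² + l²))
t(149, -148) - q(66, 123) = (149 + 2*(-148))/(27 + 149) - (-9 + 3*√(123² + 66²)) = (149 - 296)/176 - (-9 + 3*√(15129 + 4356)) = (1/176)*(-147) - (-9 + 3*√19485) = -147/176 - (-9 + 3*(3*√2165)) = -147/176 - (-9 + 9*√2165) = -147/176 + (9 - 9*√2165) = 1437/176 - 9*√2165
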